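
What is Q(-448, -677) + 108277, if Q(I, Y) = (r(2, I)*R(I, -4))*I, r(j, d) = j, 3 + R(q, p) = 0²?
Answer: 110965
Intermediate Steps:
R(q, p) = -3 (R(q, p) = -3 + 0² = -3 + 0 = -3)
Q(I, Y) = -6*I (Q(I, Y) = (2*(-3))*I = -6*I)
Q(-448, -677) + 108277 = -6*(-448) + 108277 = 2688 + 108277 = 110965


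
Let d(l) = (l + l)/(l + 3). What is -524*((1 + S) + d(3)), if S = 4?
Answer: -3144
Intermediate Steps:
d(l) = 2*l/(3 + l) (d(l) = (2*l)/(3 + l) = 2*l/(3 + l))
-524*((1 + S) + d(3)) = -524*((1 + 4) + 2*3/(3 + 3)) = -524*(5 + 2*3/6) = -524*(5 + 2*3*(⅙)) = -524*(5 + 1) = -524*6 = -3144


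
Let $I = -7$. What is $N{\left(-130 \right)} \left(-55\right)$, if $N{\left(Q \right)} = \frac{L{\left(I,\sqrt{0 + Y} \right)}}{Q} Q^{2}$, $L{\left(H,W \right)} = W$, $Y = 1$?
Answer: $7150$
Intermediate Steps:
$N{\left(Q \right)} = Q$ ($N{\left(Q \right)} = \frac{\sqrt{0 + 1}}{Q} Q^{2} = \frac{\sqrt{1}}{Q} Q^{2} = 1 \frac{1}{Q} Q^{2} = \frac{Q^{2}}{Q} = Q$)
$N{\left(-130 \right)} \left(-55\right) = \left(-130\right) \left(-55\right) = 7150$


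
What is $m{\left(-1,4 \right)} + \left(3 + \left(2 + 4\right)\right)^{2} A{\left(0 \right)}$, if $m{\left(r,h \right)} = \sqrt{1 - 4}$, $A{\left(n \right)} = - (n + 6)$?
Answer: $-486 + i \sqrt{3} \approx -486.0 + 1.732 i$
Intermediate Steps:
$A{\left(n \right)} = -6 - n$ ($A{\left(n \right)} = - (6 + n) = -6 - n$)
$m{\left(r,h \right)} = i \sqrt{3}$ ($m{\left(r,h \right)} = \sqrt{-3} = i \sqrt{3}$)
$m{\left(-1,4 \right)} + \left(3 + \left(2 + 4\right)\right)^{2} A{\left(0 \right)} = i \sqrt{3} + \left(3 + \left(2 + 4\right)\right)^{2} \left(-6 - 0\right) = i \sqrt{3} + \left(3 + 6\right)^{2} \left(-6 + 0\right) = i \sqrt{3} + 9^{2} \left(-6\right) = i \sqrt{3} + 81 \left(-6\right) = i \sqrt{3} - 486 = -486 + i \sqrt{3}$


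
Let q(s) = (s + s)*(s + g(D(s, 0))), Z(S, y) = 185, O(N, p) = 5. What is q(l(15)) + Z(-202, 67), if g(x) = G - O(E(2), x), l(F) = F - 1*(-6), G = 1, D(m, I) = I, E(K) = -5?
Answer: 899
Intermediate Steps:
l(F) = 6 + F (l(F) = F + 6 = 6 + F)
g(x) = -4 (g(x) = 1 - 1*5 = 1 - 5 = -4)
q(s) = 2*s*(-4 + s) (q(s) = (s + s)*(s - 4) = (2*s)*(-4 + s) = 2*s*(-4 + s))
q(l(15)) + Z(-202, 67) = 2*(6 + 15)*(-4 + (6 + 15)) + 185 = 2*21*(-4 + 21) + 185 = 2*21*17 + 185 = 714 + 185 = 899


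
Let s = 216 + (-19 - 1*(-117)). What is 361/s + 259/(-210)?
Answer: -197/2355 ≈ -0.083652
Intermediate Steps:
s = 314 (s = 216 + (-19 + 117) = 216 + 98 = 314)
361/s + 259/(-210) = 361/314 + 259/(-210) = 361*(1/314) + 259*(-1/210) = 361/314 - 37/30 = -197/2355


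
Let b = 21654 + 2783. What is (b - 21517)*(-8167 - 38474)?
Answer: -136191720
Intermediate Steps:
b = 24437
(b - 21517)*(-8167 - 38474) = (24437 - 21517)*(-8167 - 38474) = 2920*(-46641) = -136191720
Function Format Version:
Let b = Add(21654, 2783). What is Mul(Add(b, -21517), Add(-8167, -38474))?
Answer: -136191720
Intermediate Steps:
b = 24437
Mul(Add(b, -21517), Add(-8167, -38474)) = Mul(Add(24437, -21517), Add(-8167, -38474)) = Mul(2920, -46641) = -136191720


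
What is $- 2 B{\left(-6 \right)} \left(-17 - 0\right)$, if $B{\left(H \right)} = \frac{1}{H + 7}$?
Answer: $34$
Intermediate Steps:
$B{\left(H \right)} = \frac{1}{7 + H}$
$- 2 B{\left(-6 \right)} \left(-17 - 0\right) = - \frac{2}{7 - 6} \left(-17 - 0\right) = - \frac{2}{1} \left(-17 + 0\right) = \left(-2\right) 1 \left(-17\right) = \left(-2\right) \left(-17\right) = 34$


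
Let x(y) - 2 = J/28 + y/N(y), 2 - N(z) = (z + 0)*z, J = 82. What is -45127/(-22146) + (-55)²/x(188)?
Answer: 16628296178941/26973451518 ≈ 616.47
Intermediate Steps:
N(z) = 2 - z² (N(z) = 2 - (z + 0)*z = 2 - z*z = 2 - z²)
x(y) = 69/14 + y/(2 - y²) (x(y) = 2 + (82/28 + y/(2 - y²)) = 2 + (82*(1/28) + y/(2 - y²)) = 2 + (41/14 + y/(2 - y²)) = 69/14 + y/(2 - y²))
-45127/(-22146) + (-55)²/x(188) = -45127/(-22146) + (-55)²/(69/14 - 1*188/(-2 + 188²)) = -45127*(-1/22146) + 3025/(69/14 - 1*188/(-2 + 35344)) = 45127/22146 + 3025/(69/14 - 1*188/35342) = 45127/22146 + 3025/(69/14 - 1*188*1/35342) = 45127/22146 + 3025/(69/14 - 94/17671) = 45127/22146 + 3025/(1217983/247394) = 45127/22146 + 3025*(247394/1217983) = 45127/22146 + 748366850/1217983 = 16628296178941/26973451518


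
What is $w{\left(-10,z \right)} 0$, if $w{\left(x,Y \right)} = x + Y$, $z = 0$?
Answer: $0$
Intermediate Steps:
$w{\left(x,Y \right)} = Y + x$
$w{\left(-10,z \right)} 0 = \left(0 - 10\right) 0 = \left(-10\right) 0 = 0$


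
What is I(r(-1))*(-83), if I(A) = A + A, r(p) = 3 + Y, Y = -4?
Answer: 166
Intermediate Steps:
r(p) = -1 (r(p) = 3 - 4 = -1)
I(A) = 2*A
I(r(-1))*(-83) = (2*(-1))*(-83) = -2*(-83) = 166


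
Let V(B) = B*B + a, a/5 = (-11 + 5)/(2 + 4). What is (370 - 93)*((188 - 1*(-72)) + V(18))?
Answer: 160383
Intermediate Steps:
a = -5 (a = 5*((-11 + 5)/(2 + 4)) = 5*(-6/6) = 5*(-6*⅙) = 5*(-1) = -5)
V(B) = -5 + B² (V(B) = B*B - 5 = B² - 5 = -5 + B²)
(370 - 93)*((188 - 1*(-72)) + V(18)) = (370 - 93)*((188 - 1*(-72)) + (-5 + 18²)) = 277*((188 + 72) + (-5 + 324)) = 277*(260 + 319) = 277*579 = 160383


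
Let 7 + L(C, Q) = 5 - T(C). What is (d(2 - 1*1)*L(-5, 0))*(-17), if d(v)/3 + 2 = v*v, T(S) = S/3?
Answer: -17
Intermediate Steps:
T(S) = S/3 (T(S) = S*(⅓) = S/3)
L(C, Q) = -2 - C/3 (L(C, Q) = -7 + (5 - C/3) = -2 - C/3)
d(v) = -6 + 3*v² (d(v) = -6 + 3*(v*v) = -6 + 3*v²)
(d(2 - 1*1)*L(-5, 0))*(-17) = ((-6 + 3*(2 - 1*1)²)*(-2 - ⅓*(-5)))*(-17) = ((-6 + 3*(2 - 1)²)*(-2 + 5/3))*(-17) = ((-6 + 3*1²)*(-⅓))*(-17) = ((-6 + 3*1)*(-⅓))*(-17) = ((-6 + 3)*(-⅓))*(-17) = -3*(-⅓)*(-17) = 1*(-17) = -17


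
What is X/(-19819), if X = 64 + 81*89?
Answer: -7273/19819 ≈ -0.36697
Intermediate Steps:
X = 7273 (X = 64 + 7209 = 7273)
X/(-19819) = 7273/(-19819) = 7273*(-1/19819) = -7273/19819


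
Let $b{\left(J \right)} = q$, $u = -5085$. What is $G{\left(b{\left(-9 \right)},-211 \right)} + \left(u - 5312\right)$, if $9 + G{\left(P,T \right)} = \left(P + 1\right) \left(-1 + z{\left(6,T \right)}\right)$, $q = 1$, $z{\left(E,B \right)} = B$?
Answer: $-10830$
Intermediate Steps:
$b{\left(J \right)} = 1$
$G{\left(P,T \right)} = -9 + \left(1 + P\right) \left(-1 + T\right)$ ($G{\left(P,T \right)} = -9 + \left(P + 1\right) \left(-1 + T\right) = -9 + \left(1 + P\right) \left(-1 + T\right)$)
$G{\left(b{\left(-9 \right)},-211 \right)} + \left(u - 5312\right) = \left(-10 - 211 - 1 + 1 \left(-211\right)\right) - 10397 = \left(-10 - 211 - 1 - 211\right) - 10397 = -433 - 10397 = -10830$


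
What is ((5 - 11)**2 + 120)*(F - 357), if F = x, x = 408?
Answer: 7956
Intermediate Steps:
F = 408
((5 - 11)**2 + 120)*(F - 357) = ((5 - 11)**2 + 120)*(408 - 357) = ((-6)**2 + 120)*51 = (36 + 120)*51 = 156*51 = 7956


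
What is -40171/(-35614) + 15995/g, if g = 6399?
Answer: 826700159/227893986 ≈ 3.6276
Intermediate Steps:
-40171/(-35614) + 15995/g = -40171/(-35614) + 15995/6399 = -40171*(-1/35614) + 15995*(1/6399) = 40171/35614 + 15995/6399 = 826700159/227893986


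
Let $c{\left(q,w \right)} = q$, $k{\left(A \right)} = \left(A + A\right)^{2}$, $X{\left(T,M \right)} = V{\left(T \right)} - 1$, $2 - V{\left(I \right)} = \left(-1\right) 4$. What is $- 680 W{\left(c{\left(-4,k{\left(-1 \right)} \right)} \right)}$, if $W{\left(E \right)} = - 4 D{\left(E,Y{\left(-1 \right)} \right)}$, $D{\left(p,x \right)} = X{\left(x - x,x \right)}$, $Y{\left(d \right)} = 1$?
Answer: $13600$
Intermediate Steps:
$V{\left(I \right)} = 6$ ($V{\left(I \right)} = 2 - \left(-1\right) 4 = 2 - -4 = 2 + 4 = 6$)
$X{\left(T,M \right)} = 5$ ($X{\left(T,M \right)} = 6 - 1 = 5$)
$k{\left(A \right)} = 4 A^{2}$ ($k{\left(A \right)} = \left(2 A\right)^{2} = 4 A^{2}$)
$D{\left(p,x \right)} = 5$
$W{\left(E \right)} = -20$ ($W{\left(E \right)} = \left(-4\right) 5 = -20$)
$- 680 W{\left(c{\left(-4,k{\left(-1 \right)} \right)} \right)} = \left(-680\right) \left(-20\right) = 13600$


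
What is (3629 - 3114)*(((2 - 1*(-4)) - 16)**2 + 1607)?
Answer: 879105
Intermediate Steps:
(3629 - 3114)*(((2 - 1*(-4)) - 16)**2 + 1607) = 515*(((2 + 4) - 16)**2 + 1607) = 515*((6 - 16)**2 + 1607) = 515*((-10)**2 + 1607) = 515*(100 + 1607) = 515*1707 = 879105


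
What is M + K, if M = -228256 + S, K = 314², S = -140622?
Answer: -270282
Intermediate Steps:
K = 98596
M = -368878 (M = -228256 - 140622 = -368878)
M + K = -368878 + 98596 = -270282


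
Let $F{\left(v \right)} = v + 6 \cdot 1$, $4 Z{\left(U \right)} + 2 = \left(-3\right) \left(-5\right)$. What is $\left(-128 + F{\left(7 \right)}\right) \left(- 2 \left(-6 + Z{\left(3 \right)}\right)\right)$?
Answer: $- \frac{1265}{2} \approx -632.5$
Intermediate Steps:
$Z{\left(U \right)} = \frac{13}{4}$ ($Z{\left(U \right)} = - \frac{1}{2} + \frac{\left(-3\right) \left(-5\right)}{4} = - \frac{1}{2} + \frac{1}{4} \cdot 15 = - \frac{1}{2} + \frac{15}{4} = \frac{13}{4}$)
$F{\left(v \right)} = 6 + v$ ($F{\left(v \right)} = v + 6 = 6 + v$)
$\left(-128 + F{\left(7 \right)}\right) \left(- 2 \left(-6 + Z{\left(3 \right)}\right)\right) = \left(-128 + \left(6 + 7\right)\right) \left(- 2 \left(-6 + \frac{13}{4}\right)\right) = \left(-128 + 13\right) \left(\left(-2\right) \left(- \frac{11}{4}\right)\right) = \left(-115\right) \frac{11}{2} = - \frac{1265}{2}$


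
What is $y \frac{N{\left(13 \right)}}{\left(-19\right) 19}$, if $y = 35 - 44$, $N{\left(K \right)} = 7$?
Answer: $\frac{63}{361} \approx 0.17452$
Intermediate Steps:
$y = -9$ ($y = 35 - 44 = -9$)
$y \frac{N{\left(13 \right)}}{\left(-19\right) 19} = - 9 \frac{7}{\left(-19\right) 19} = - 9 \frac{7}{-361} = - 9 \cdot 7 \left(- \frac{1}{361}\right) = \left(-9\right) \left(- \frac{7}{361}\right) = \frac{63}{361}$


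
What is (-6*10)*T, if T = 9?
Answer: -540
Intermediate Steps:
(-6*10)*T = -6*10*9 = -60*9 = -540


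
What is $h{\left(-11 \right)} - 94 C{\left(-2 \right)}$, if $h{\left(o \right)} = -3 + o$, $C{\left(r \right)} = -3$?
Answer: $268$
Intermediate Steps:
$h{\left(-11 \right)} - 94 C{\left(-2 \right)} = \left(-3 - 11\right) - -282 = -14 + 282 = 268$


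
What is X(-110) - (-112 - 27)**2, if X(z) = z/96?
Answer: -927463/48 ≈ -19322.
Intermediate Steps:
X(z) = z/96 (X(z) = z*(1/96) = z/96)
X(-110) - (-112 - 27)**2 = (1/96)*(-110) - (-112 - 27)**2 = -55/48 - 1*(-139)**2 = -55/48 - 1*19321 = -55/48 - 19321 = -927463/48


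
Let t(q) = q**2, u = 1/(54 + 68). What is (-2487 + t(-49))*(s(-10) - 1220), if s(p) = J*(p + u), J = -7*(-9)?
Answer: 9702391/61 ≈ 1.5906e+5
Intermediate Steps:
u = 1/122 ≈ 0.0081967
J = 63
s(p) = 63/122 + 63*p (s(p) = 63*(p + 1/122) = 63*(1/122 + p) = 63/122 + 63*p)
(-2487 + t(-49))*(s(-10) - 1220) = (-2487 + (-49)**2)*((63/122 + 63*(-10)) - 1220) = (-2487 + 2401)*((63/122 - 630) - 1220) = -86*(-76797/122 - 1220) = -86*(-225637/122) = 9702391/61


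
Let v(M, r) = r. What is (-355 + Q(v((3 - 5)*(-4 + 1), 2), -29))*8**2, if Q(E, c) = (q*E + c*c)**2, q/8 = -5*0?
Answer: 45243264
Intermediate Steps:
q = 0 (q = 8*(-5*0) = 8*0 = 0)
Q(E, c) = c**4 (Q(E, c) = (0*E + c*c)**2 = (0 + c**2)**2 = (c**2)**2 = c**4)
(-355 + Q(v((3 - 5)*(-4 + 1), 2), -29))*8**2 = (-355 + (-29)**4)*8**2 = (-355 + 707281)*64 = 706926*64 = 45243264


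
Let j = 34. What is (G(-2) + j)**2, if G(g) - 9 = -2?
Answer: 1681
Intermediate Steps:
G(g) = 7 (G(g) = 9 - 2 = 7)
(G(-2) + j)**2 = (7 + 34)**2 = 41**2 = 1681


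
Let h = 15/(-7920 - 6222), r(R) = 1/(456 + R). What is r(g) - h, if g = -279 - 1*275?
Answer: -1056/115493 ≈ -0.0091434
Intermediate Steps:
g = -554 (g = -279 - 275 = -554)
h = -5/4714 (h = 15/(-14142) = 15*(-1/14142) = -5/4714 ≈ -0.0010607)
r(g) - h = 1/(456 - 554) - 1*(-5/4714) = 1/(-98) + 5/4714 = -1/98 + 5/4714 = -1056/115493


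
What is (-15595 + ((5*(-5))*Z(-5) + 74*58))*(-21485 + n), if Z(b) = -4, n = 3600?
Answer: 200365655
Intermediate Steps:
(-15595 + ((5*(-5))*Z(-5) + 74*58))*(-21485 + n) = (-15595 + ((5*(-5))*(-4) + 74*58))*(-21485 + 3600) = (-15595 + (-25*(-4) + 4292))*(-17885) = (-15595 + (100 + 4292))*(-17885) = (-15595 + 4392)*(-17885) = -11203*(-17885) = 200365655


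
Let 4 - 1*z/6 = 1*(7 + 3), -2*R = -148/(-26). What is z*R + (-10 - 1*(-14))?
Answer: 1384/13 ≈ 106.46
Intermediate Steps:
R = -37/13 (R = -(-74)/(-26) = -(-74)*(-1)/26 = -½*74/13 = -37/13 ≈ -2.8462)
z = -36 (z = 24 - 6*(7 + 3) = 24 - 6*10 = 24 - 60 = -36)
z*R + (-10 - 1*(-14)) = -36*(-37/13) + (-10 - 1*(-14)) = 1332/13 + (-10 + 14) = 1332/13 + 4 = 1384/13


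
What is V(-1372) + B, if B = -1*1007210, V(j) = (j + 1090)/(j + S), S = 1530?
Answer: -79569731/79 ≈ -1.0072e+6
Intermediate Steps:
V(j) = (1090 + j)/(1530 + j) (V(j) = (j + 1090)/(j + 1530) = (1090 + j)/(1530 + j))
B = -1007210
V(-1372) + B = (1090 - 1372)/(1530 - 1372) - 1007210 = -282/158 - 1007210 = (1/158)*(-282) - 1007210 = -141/79 - 1007210 = -79569731/79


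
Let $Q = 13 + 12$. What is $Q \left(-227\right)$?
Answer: $-5675$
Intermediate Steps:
$Q = 25$
$Q \left(-227\right) = 25 \left(-227\right) = -5675$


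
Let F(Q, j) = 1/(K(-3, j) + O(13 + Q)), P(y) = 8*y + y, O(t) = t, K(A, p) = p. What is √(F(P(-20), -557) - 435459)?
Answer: I*√57064289377/362 ≈ 659.89*I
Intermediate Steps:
P(y) = 9*y
F(Q, j) = 1/(13 + Q + j) (F(Q, j) = 1/(j + (13 + Q)) = 1/(13 + Q + j))
√(F(P(-20), -557) - 435459) = √(1/(13 + 9*(-20) - 557) - 435459) = √(1/(13 - 180 - 557) - 435459) = √(1/(-724) - 435459) = √(-1/724 - 435459) = √(-315272317/724) = I*√57064289377/362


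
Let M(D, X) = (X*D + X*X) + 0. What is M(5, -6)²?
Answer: 36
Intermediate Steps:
M(D, X) = X² + D*X (M(D, X) = (D*X + X²) + 0 = (X² + D*X) + 0 = X² + D*X)
M(5, -6)² = (-6*(5 - 6))² = (-6*(-1))² = 6² = 36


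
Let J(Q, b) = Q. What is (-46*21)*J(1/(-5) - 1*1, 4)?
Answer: 5796/5 ≈ 1159.2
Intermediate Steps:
(-46*21)*J(1/(-5) - 1*1, 4) = (-46*21)*(1/(-5) - 1*1) = -966*(-⅕ - 1) = -966*(-6/5) = 5796/5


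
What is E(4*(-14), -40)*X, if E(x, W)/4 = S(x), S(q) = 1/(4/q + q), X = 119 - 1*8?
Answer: -6216/785 ≈ -7.9185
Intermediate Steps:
X = 111 (X = 119 - 8 = 111)
S(q) = 1/(q + 4/q)
E(x, W) = 4*x/(4 + x**2) (E(x, W) = 4*(x/(4 + x**2)) = 4*x/(4 + x**2))
E(4*(-14), -40)*X = (4*(4*(-14))/(4 + (4*(-14))**2))*111 = (4*(-56)/(4 + (-56)**2))*111 = (4*(-56)/(4 + 3136))*111 = (4*(-56)/3140)*111 = (4*(-56)*(1/3140))*111 = -56/785*111 = -6216/785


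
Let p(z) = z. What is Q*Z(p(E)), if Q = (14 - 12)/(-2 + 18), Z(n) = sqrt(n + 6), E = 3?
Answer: 3/8 ≈ 0.37500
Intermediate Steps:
Z(n) = sqrt(6 + n)
Q = 1/8 (Q = 2/16 = 2*(1/16) = 1/8 ≈ 0.12500)
Q*Z(p(E)) = sqrt(6 + 3)/8 = sqrt(9)/8 = (1/8)*3 = 3/8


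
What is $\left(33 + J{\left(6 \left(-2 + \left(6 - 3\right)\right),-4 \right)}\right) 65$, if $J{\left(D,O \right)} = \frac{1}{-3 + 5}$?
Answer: $\frac{4355}{2} \approx 2177.5$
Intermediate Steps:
$J{\left(D,O \right)} = \frac{1}{2}$
$\left(33 + J{\left(6 \left(-2 + \left(6 - 3\right)\right),-4 \right)}\right) 65 = \left(33 + \frac{1}{2}\right) 65 = \frac{67}{2} \cdot 65 = \frac{4355}{2}$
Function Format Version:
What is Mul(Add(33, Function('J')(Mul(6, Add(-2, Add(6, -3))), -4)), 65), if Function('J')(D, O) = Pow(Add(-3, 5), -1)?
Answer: Rational(4355, 2) ≈ 2177.5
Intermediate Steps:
Function('J')(D, O) = Rational(1, 2) (Function('J')(D, O) = Pow(2, -1) = Rational(1, 2))
Mul(Add(33, Function('J')(Mul(6, Add(-2, Add(6, -3))), -4)), 65) = Mul(Add(33, Rational(1, 2)), 65) = Mul(Rational(67, 2), 65) = Rational(4355, 2)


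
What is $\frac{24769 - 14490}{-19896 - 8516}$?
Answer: $- \frac{10279}{28412} \approx -0.36178$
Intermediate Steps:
$\frac{24769 - 14490}{-19896 - 8516} = \frac{10279}{-19896 - 8516} = \frac{10279}{-28412} = 10279 \left(- \frac{1}{28412}\right) = - \frac{10279}{28412}$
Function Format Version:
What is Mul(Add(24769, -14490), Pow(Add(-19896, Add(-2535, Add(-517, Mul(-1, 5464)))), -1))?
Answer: Rational(-10279, 28412) ≈ -0.36178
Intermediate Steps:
Mul(Add(24769, -14490), Pow(Add(-19896, Add(-2535, Add(-517, Mul(-1, 5464)))), -1)) = Mul(10279, Pow(Add(-19896, Add(-2535, Add(-517, -5464))), -1)) = Mul(10279, Pow(Add(-19896, Add(-2535, -5981)), -1)) = Mul(10279, Pow(Add(-19896, -8516), -1)) = Mul(10279, Pow(-28412, -1)) = Mul(10279, Rational(-1, 28412)) = Rational(-10279, 28412)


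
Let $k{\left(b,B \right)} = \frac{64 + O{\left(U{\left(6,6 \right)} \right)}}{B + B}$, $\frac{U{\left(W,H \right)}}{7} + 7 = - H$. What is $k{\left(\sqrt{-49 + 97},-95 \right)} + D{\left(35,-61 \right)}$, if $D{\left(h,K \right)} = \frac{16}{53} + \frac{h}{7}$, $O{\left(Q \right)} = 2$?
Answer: $\frac{24946}{5035} \approx 4.9545$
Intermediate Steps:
$U{\left(W,H \right)} = -49 - 7 H$ ($U{\left(W,H \right)} = -49 + 7 \left(- H\right) = -49 - 7 H$)
$D{\left(h,K \right)} = \frac{16}{53} + \frac{h}{7}$ ($D{\left(h,K \right)} = 16 \cdot \frac{1}{53} + h \frac{1}{7} = \frac{16}{53} + \frac{h}{7}$)
$k{\left(b,B \right)} = \frac{33}{B}$ ($k{\left(b,B \right)} = \frac{64 + 2}{B + B} = \frac{66}{2 B} = 66 \frac{1}{2 B} = \frac{33}{B}$)
$k{\left(\sqrt{-49 + 97},-95 \right)} + D{\left(35,-61 \right)} = \frac{33}{-95} + \left(\frac{16}{53} + \frac{1}{7} \cdot 35\right) = 33 \left(- \frac{1}{95}\right) + \left(\frac{16}{53} + 5\right) = - \frac{33}{95} + \frac{281}{53} = \frac{24946}{5035}$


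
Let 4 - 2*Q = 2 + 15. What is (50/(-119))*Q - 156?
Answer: -18239/119 ≈ -153.27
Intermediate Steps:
Q = -13/2 (Q = 2 - (2 + 15)/2 = 2 - 1/2*17 = 2 - 17/2 = -13/2 ≈ -6.5000)
(50/(-119))*Q - 156 = (50/(-119))*(-13/2) - 156 = (50*(-1/119))*(-13/2) - 156 = -50/119*(-13/2) - 156 = 325/119 - 156 = -18239/119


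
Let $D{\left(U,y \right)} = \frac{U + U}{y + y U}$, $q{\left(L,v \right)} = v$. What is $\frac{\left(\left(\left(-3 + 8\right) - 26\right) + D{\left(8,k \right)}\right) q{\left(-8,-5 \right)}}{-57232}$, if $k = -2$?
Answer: $- \frac{985}{515088} \approx -0.0019123$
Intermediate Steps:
$D{\left(U,y \right)} = \frac{2 U}{y + U y}$
$\frac{\left(\left(\left(-3 + 8\right) - 26\right) + D{\left(8,k \right)}\right) q{\left(-8,-5 \right)}}{-57232} = \frac{\left(\left(\left(-3 + 8\right) - 26\right) + 2 \cdot 8 \frac{1}{-2} \frac{1}{1 + 8}\right) \left(-5\right)}{-57232} = \left(\left(5 - 26\right) + 2 \cdot 8 \left(- \frac{1}{2}\right) \frac{1}{9}\right) \left(-5\right) \left(- \frac{1}{57232}\right) = \left(-21 + 2 \cdot 8 \left(- \frac{1}{2}\right) \frac{1}{9}\right) \left(-5\right) \left(- \frac{1}{57232}\right) = \left(-21 - \frac{8}{9}\right) \left(-5\right) \left(- \frac{1}{57232}\right) = \left(- \frac{197}{9}\right) \left(-5\right) \left(- \frac{1}{57232}\right) = \frac{985}{9} \left(- \frac{1}{57232}\right) = - \frac{985}{515088}$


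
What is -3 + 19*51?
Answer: 966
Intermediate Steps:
-3 + 19*51 = -3 + 969 = 966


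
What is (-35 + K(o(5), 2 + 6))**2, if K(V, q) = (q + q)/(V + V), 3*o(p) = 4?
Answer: 841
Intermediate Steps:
o(p) = 4/3 (o(p) = (1/3)*4 = 4/3)
K(V, q) = q/V (K(V, q) = (2*q)/((2*V)) = (2*q)*(1/(2*V)) = q/V)
(-35 + K(o(5), 2 + 6))**2 = (-35 + (2 + 6)/(4/3))**2 = (-35 + 8*(3/4))**2 = (-35 + 6)**2 = (-29)**2 = 841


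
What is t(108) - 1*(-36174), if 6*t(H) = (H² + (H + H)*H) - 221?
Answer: 251815/6 ≈ 41969.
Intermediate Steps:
t(H) = -221/6 + H²/2 (t(H) = ((H² + (H + H)*H) - 221)/6 = ((H² + (2*H)*H) - 221)/6 = ((H² + 2*H²) - 221)/6 = (3*H² - 221)/6 = (-221 + 3*H²)/6 = -221/6 + H²/2)
t(108) - 1*(-36174) = (-221/6 + (½)*108²) - 1*(-36174) = (-221/6 + (½)*11664) + 36174 = (-221/6 + 5832) + 36174 = 34771/6 + 36174 = 251815/6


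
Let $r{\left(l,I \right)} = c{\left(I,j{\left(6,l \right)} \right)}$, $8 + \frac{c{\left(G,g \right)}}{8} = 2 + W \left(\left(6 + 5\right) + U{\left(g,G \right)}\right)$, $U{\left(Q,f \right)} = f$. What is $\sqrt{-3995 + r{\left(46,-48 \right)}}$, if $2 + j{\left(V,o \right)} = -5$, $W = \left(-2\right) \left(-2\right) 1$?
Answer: $i \sqrt{5227} \approx 72.298 i$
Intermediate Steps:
$W = 4$ ($W = 4 \cdot 1 = 4$)
$j{\left(V,o \right)} = -7$ ($j{\left(V,o \right)} = -2 - 5 = -7$)
$c{\left(G,g \right)} = 304 + 32 G$ ($c{\left(G,g \right)} = -64 + 8 \left(2 + 4 \left(\left(6 + 5\right) + G\right)\right) = -64 + 8 \left(2 + 4 \left(11 + G\right)\right) = -64 + 8 \left(2 + \left(44 + 4 G\right)\right) = -64 + 8 \left(46 + 4 G\right) = -64 + \left(368 + 32 G\right) = 304 + 32 G$)
$r{\left(l,I \right)} = 304 + 32 I$
$\sqrt{-3995 + r{\left(46,-48 \right)}} = \sqrt{-3995 + \left(304 + 32 \left(-48\right)\right)} = \sqrt{-3995 + \left(304 - 1536\right)} = \sqrt{-3995 - 1232} = \sqrt{-5227} = i \sqrt{5227}$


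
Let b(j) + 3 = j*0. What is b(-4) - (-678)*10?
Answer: 6777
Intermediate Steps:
b(j) = -3 (b(j) = -3 + j*0 = -3 + 0 = -3)
b(-4) - (-678)*10 = -3 - (-678)*10 = -3 - 113*(-60) = -3 + 6780 = 6777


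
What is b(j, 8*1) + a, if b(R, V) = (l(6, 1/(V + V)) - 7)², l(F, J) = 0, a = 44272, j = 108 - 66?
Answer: 44321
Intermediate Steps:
j = 42
b(R, V) = 49 (b(R, V) = (0 - 7)² = (-7)² = 49)
b(j, 8*1) + a = 49 + 44272 = 44321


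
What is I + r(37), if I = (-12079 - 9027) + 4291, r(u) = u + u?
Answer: -16741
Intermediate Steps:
r(u) = 2*u
I = -16815 (I = -21106 + 4291 = -16815)
I + r(37) = -16815 + 2*37 = -16815 + 74 = -16741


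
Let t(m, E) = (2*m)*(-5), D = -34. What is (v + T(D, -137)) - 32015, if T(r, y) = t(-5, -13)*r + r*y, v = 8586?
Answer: -20471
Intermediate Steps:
t(m, E) = -10*m
T(r, y) = 50*r + r*y (T(r, y) = (-10*(-5))*r + r*y = 50*r + r*y)
(v + T(D, -137)) - 32015 = (8586 - 34*(50 - 137)) - 32015 = (8586 - 34*(-87)) - 32015 = (8586 + 2958) - 32015 = 11544 - 32015 = -20471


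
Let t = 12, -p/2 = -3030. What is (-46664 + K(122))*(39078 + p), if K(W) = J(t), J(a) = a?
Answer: -2105777976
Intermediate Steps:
p = 6060 (p = -2*(-3030) = 6060)
K(W) = 12
(-46664 + K(122))*(39078 + p) = (-46664 + 12)*(39078 + 6060) = -46652*45138 = -2105777976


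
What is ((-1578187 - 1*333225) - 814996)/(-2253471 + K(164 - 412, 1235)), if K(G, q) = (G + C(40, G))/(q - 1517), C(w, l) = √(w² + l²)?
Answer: 122146457692744536/100958254503252593 - 1537694112*√986/100958254503252593 ≈ 1.2099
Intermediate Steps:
C(w, l) = √(l² + w²)
K(G, q) = (G + √(1600 + G²))/(-1517 + q) (K(G, q) = (G + √(G² + 40²))/(q - 1517) = (G + √(G² + 1600))/(-1517 + q) = (G + √(1600 + G²))/(-1517 + q))
((-1578187 - 1*333225) - 814996)/(-2253471 + K(164 - 412, 1235)) = ((-1578187 - 1*333225) - 814996)/(-2253471 + ((164 - 412) + √(1600 + (164 - 412)²))/(-1517 + 1235)) = ((-1578187 - 333225) - 814996)/(-2253471 + (-248 + √(1600 + (-248)²))/(-282)) = (-1911412 - 814996)/(-2253471 - (-248 + √(1600 + 61504))/282) = -2726408/(-2253471 - (-248 + √63104)/282) = -2726408/(-2253471 - (-248 + 8*√986)/282) = -2726408/(-2253471 + (124/141 - 4*√986/141)) = -2726408/(-317739287/141 - 4*√986/141)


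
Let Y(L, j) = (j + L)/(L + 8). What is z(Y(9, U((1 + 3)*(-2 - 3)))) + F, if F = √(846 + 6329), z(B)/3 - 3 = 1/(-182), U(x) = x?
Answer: 1635/182 + 5*√287 ≈ 93.689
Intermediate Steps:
Y(L, j) = (L + j)/(8 + L)
z(B) = 1635/182 (z(B) = 9 + 3/(-182) = 9 + 3*(-1/182) = 9 - 3/182 = 1635/182)
F = 5*√287 (F = √7175 = 5*√287 ≈ 84.705)
z(Y(9, U((1 + 3)*(-2 - 3)))) + F = 1635/182 + 5*√287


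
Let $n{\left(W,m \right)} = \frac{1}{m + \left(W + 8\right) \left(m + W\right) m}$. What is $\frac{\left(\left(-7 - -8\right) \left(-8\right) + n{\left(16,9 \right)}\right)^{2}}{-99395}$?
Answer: $- \frac{1872379441}{2908027444995} \approx -0.00064387$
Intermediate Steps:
$n{\left(W,m \right)} = \frac{1}{m + m \left(8 + W\right) \left(W + m\right)}$ ($n{\left(W,m \right)} = \frac{1}{m + \left(8 + W\right) \left(W + m\right) m} = \frac{1}{m + m \left(8 + W\right) \left(W + m\right)}$)
$\frac{\left(\left(-7 - -8\right) \left(-8\right) + n{\left(16,9 \right)}\right)^{2}}{-99395} = \frac{\left(\left(-7 - -8\right) \left(-8\right) + \frac{1}{9 \left(1 + 16^{2} + 8 \cdot 16 + 8 \cdot 9 + 16 \cdot 9\right)}\right)^{2}}{-99395} = \left(\left(-7 + 8\right) \left(-8\right) + \frac{1}{9 \left(1 + 256 + 128 + 72 + 144\right)}\right)^{2} \left(- \frac{1}{99395}\right) = \left(1 \left(-8\right) + \frac{1}{9 \cdot 601}\right)^{2} \left(- \frac{1}{99395}\right) = \left(-8 + \frac{1}{9} \cdot \frac{1}{601}\right)^{2} \left(- \frac{1}{99395}\right) = \left(-8 + \frac{1}{5409}\right)^{2} \left(- \frac{1}{99395}\right) = \left(- \frac{43271}{5409}\right)^{2} \left(- \frac{1}{99395}\right) = \frac{1872379441}{29257281} \left(- \frac{1}{99395}\right) = - \frac{1872379441}{2908027444995}$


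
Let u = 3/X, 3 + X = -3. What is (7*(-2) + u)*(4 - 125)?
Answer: 3509/2 ≈ 1754.5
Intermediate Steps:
X = -6 (X = -3 - 3 = -6)
u = -½ (u = 3/(-6) = 3*(-⅙) = -½ ≈ -0.50000)
(7*(-2) + u)*(4 - 125) = (7*(-2) - ½)*(4 - 125) = (-14 - ½)*(-121) = -29/2*(-121) = 3509/2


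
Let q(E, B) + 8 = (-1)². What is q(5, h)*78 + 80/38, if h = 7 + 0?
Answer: -10334/19 ≈ -543.89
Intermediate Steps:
h = 7
q(E, B) = -7 (q(E, B) = -8 + (-1)² = -8 + 1 = -7)
q(5, h)*78 + 80/38 = -7*78 + 80/38 = -546 + 80*(1/38) = -546 + 40/19 = -10334/19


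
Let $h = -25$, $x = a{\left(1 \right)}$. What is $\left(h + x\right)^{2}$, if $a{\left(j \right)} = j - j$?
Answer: $625$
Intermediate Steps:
$a{\left(j \right)} = 0$
$x = 0$
$\left(h + x\right)^{2} = \left(-25 + 0\right)^{2} = \left(-25\right)^{2} = 625$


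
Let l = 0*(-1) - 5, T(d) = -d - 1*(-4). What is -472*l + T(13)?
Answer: 2351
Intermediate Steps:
T(d) = 4 - d (T(d) = -d + 4 = 4 - d)
l = -5 (l = 0 - 5 = -5)
-472*l + T(13) = -472*(-5) + (4 - 1*13) = 2360 + (4 - 13) = 2360 - 9 = 2351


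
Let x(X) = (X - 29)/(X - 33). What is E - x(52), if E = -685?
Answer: -13038/19 ≈ -686.21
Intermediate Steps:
x(X) = (-29 + X)/(-33 + X)
E - x(52) = -685 - (-29 + 52)/(-33 + 52) = -685 - 23/19 = -13038/19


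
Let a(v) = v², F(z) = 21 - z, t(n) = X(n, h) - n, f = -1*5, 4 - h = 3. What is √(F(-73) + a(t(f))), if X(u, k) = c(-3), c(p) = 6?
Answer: √215 ≈ 14.663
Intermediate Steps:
h = 1 (h = 4 - 1*3 = 4 - 3 = 1)
X(u, k) = 6
f = -5
t(n) = 6 - n
√(F(-73) + a(t(f))) = √((21 - 1*(-73)) + (6 - 1*(-5))²) = √((21 + 73) + (6 + 5)²) = √(94 + 11²) = √(94 + 121) = √215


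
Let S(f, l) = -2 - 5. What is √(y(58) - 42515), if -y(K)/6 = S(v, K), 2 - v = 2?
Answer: I*√42473 ≈ 206.09*I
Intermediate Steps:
v = 0 (v = 2 - 1*2 = 2 - 2 = 0)
S(f, l) = -7
y(K) = 42 (y(K) = -6*(-7) = 42)
√(y(58) - 42515) = √(42 - 42515) = √(-42473) = I*√42473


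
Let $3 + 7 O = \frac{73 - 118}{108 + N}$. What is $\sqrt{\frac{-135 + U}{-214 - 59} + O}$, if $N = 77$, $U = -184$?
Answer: $\frac{\sqrt{71949423}}{10101} \approx 0.83975$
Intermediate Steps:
$O = - \frac{120}{259}$ ($O = - \frac{3}{7} + \frac{\left(73 - 118\right) \frac{1}{108 + 77}}{7} = - \frac{3}{7} + \frac{\left(-45\right) \frac{1}{185}}{7} = - \frac{3}{7} + \frac{1}{7} \left(- \frac{9}{37}\right) = - \frac{3}{7} - \frac{9}{259} = - \frac{120}{259} \approx -0.46332$)
$\sqrt{\frac{-135 + U}{-214 - 59} + O} = \sqrt{\frac{-135 - 184}{-214 - 59} - \frac{120}{259}} = \sqrt{- \frac{319}{-273} - \frac{120}{259}} = \sqrt{\left(-319\right) \left(- \frac{1}{273}\right) - \frac{120}{259}} = \sqrt{\frac{319}{273} - \frac{120}{259}} = \sqrt{\frac{7123}{10101}} = \frac{\sqrt{71949423}}{10101}$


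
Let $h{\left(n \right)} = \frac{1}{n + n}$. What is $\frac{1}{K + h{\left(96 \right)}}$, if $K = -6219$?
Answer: $- \frac{192}{1194047} \approx -0.0001608$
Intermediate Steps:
$h{\left(n \right)} = \frac{1}{2 n}$
$\frac{1}{K + h{\left(96 \right)}} = \frac{1}{-6219 + \frac{1}{2 \cdot 96}} = \frac{1}{-6219 + \frac{1}{2} \cdot \frac{1}{96}} = \frac{1}{-6219 + \frac{1}{192}} = \frac{1}{- \frac{1194047}{192}} = - \frac{192}{1194047}$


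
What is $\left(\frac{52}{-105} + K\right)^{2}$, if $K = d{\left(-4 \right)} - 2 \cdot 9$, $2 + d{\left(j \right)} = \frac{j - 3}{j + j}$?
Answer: $\frac{271623361}{705600} \approx 384.95$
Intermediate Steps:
$d{\left(j \right)} = -2 + \frac{-3 + j}{2 j}$ ($d{\left(j \right)} = -2 + \frac{j - 3}{j + j} = -2 + \frac{-3 + j}{2 j}$)
$K = - \frac{153}{8}$ ($K = \frac{3 \left(-1 - -4\right)}{2 \left(-4\right)} - 2 \cdot 9 = \frac{3}{2} \left(- \frac{1}{4}\right) \left(-1 + 4\right) - 18 = \frac{3}{2} \left(- \frac{1}{4}\right) 3 - 18 = - \frac{9}{8} - 18 = - \frac{153}{8} \approx -19.125$)
$\left(\frac{52}{-105} + K\right)^{2} = \left(\frac{52}{-105} - \frac{153}{8}\right)^{2} = \left(52 \left(- \frac{1}{105}\right) - \frac{153}{8}\right)^{2} = \left(- \frac{52}{105} - \frac{153}{8}\right)^{2} = \left(- \frac{16481}{840}\right)^{2} = \frac{271623361}{705600}$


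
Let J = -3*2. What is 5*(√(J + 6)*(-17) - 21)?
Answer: -105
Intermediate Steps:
J = -6
5*(√(J + 6)*(-17) - 21) = 5*(√(-6 + 6)*(-17) - 21) = 5*(√0*(-17) - 21) = 5*(0*(-17) - 21) = 5*(0 - 21) = 5*(-21) = -105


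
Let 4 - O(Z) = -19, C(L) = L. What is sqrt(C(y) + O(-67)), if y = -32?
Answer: 3*I ≈ 3.0*I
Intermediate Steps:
O(Z) = 23 (O(Z) = 4 - 1*(-19) = 4 + 19 = 23)
sqrt(C(y) + O(-67)) = sqrt(-32 + 23) = sqrt(-9) = 3*I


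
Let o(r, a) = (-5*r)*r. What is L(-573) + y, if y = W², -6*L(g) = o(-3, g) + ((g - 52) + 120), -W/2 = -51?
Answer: 31487/3 ≈ 10496.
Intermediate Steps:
W = 102 (W = -2*(-51) = 102)
o(r, a) = -5*r²
L(g) = -23/6 - g/6 (L(g) = -(-5*(-3)² + ((g - 52) + 120))/6 = -(-5*9 + ((-52 + g) + 120))/6 = -(-45 + (68 + g))/6 = -(23 + g)/6 = -23/6 - g/6)
y = 10404 (y = 102² = 10404)
L(-573) + y = (-23/6 - ⅙*(-573)) + 10404 = (-23/6 + 191/2) + 10404 = 275/3 + 10404 = 31487/3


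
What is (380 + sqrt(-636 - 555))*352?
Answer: 133760 + 352*I*sqrt(1191) ≈ 1.3376e+5 + 12148.0*I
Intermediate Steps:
(380 + sqrt(-636 - 555))*352 = (380 + sqrt(-1191))*352 = (380 + I*sqrt(1191))*352 = 133760 + 352*I*sqrt(1191)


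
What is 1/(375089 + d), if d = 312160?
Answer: 1/687249 ≈ 1.4551e-6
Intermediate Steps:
1/(375089 + d) = 1/(375089 + 312160) = 1/687249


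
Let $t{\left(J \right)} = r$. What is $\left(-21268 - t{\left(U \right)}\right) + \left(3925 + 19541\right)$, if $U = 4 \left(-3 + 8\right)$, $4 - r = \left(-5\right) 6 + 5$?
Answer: $2169$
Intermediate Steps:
$r = 29$ ($r = 4 - \left(\left(-5\right) 6 + 5\right) = 4 - \left(-30 + 5\right) = 4 - -25 = 4 + 25 = 29$)
$U = 20$ ($U = 4 \cdot 5 = 20$)
$t{\left(J \right)} = 29$
$\left(-21268 - t{\left(U \right)}\right) + \left(3925 + 19541\right) = \left(-21268 - 29\right) + \left(3925 + 19541\right) = \left(-21268 - 29\right) + 23466 = -21297 + 23466 = 2169$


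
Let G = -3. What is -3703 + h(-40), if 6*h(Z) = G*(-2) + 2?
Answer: -11105/3 ≈ -3701.7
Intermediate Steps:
h(Z) = 4/3 (h(Z) = (-3*(-2) + 2)/6 = (6 + 2)/6 = (⅙)*8 = 4/3)
-3703 + h(-40) = -3703 + 4/3 = -11105/3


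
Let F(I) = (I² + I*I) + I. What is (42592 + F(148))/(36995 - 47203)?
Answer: -1967/232 ≈ -8.4785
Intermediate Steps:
F(I) = I + 2*I² (F(I) = (I² + I²) + I = 2*I² + I = I + 2*I²)
(42592 + F(148))/(36995 - 47203) = (42592 + 148*(1 + 2*148))/(36995 - 47203) = (42592 + 148*(1 + 296))/(-10208) = (42592 + 148*297)*(-1/10208) = (42592 + 43956)*(-1/10208) = 86548*(-1/10208) = -1967/232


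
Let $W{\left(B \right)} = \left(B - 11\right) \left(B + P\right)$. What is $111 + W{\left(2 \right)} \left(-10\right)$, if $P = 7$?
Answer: $921$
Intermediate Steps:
$W{\left(B \right)} = \left(-11 + B\right) \left(7 + B\right)$ ($W{\left(B \right)} = \left(B - 11\right) \left(B + 7\right) = \left(-11 + B\right) \left(7 + B\right)$)
$111 + W{\left(2 \right)} \left(-10\right) = 111 + \left(-77 + 2^{2} - 8\right) \left(-10\right) = 111 + \left(-77 + 4 - 8\right) \left(-10\right) = 111 - -810 = 111 + 810 = 921$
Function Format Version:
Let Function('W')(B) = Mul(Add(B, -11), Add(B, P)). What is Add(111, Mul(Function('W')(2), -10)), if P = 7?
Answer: 921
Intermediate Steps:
Function('W')(B) = Mul(Add(-11, B), Add(7, B)) (Function('W')(B) = Mul(Add(B, -11), Add(B, 7)) = Mul(Add(-11, B), Add(7, B)))
Add(111, Mul(Function('W')(2), -10)) = Add(111, Mul(Add(-77, Pow(2, 2), Mul(-4, 2)), -10)) = Add(111, Mul(Add(-77, 4, -8), -10)) = Add(111, Mul(-81, -10)) = Add(111, 810) = 921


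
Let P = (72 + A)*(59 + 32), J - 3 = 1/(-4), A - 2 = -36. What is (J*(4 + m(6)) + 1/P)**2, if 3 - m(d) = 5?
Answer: 90440100/2989441 ≈ 30.253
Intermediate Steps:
A = -34 (A = 2 - 36 = -34)
m(d) = -2 (m(d) = 3 - 1*5 = 3 - 5 = -2)
J = 11/4 (J = 3 + 1/(-4) = 3 - 1/4 = 11/4 ≈ 2.7500)
P = 3458 (P = (72 - 34)*(59 + 32) = 38*91 = 3458)
(J*(4 + m(6)) + 1/P)**2 = (11*(4 - 2)/4 + 1/3458)**2 = ((11/4)*2 + 1/3458)**2 = (11/2 + 1/3458)**2 = (9510/1729)**2 = 90440100/2989441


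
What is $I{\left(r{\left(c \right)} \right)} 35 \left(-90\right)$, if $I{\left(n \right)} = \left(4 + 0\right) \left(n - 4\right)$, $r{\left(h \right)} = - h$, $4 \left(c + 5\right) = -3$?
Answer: $-22050$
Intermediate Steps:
$c = - \frac{23}{4}$ ($c = -5 + \frac{1}{4} \left(-3\right) = -5 - \frac{3}{4} = - \frac{23}{4} \approx -5.75$)
$I{\left(n \right)} = -16 + 4 n$ ($I{\left(n \right)} = 4 \left(-4 + n\right) = -16 + 4 n$)
$I{\left(r{\left(c \right)} \right)} 35 \left(-90\right) = \left(-16 + 4 \left(\left(-1\right) \left(- \frac{23}{4}\right)\right)\right) 35 \left(-90\right) = \left(-16 + 4 \cdot \frac{23}{4}\right) \left(-3150\right) = \left(-16 + 23\right) \left(-3150\right) = 7 \left(-3150\right) = -22050$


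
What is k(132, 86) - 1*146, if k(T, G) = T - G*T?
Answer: -11366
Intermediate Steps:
k(T, G) = T - G*T
k(132, 86) - 1*146 = 132*(1 - 1*86) - 1*146 = 132*(1 - 86) - 146 = 132*(-85) - 146 = -11220 - 146 = -11366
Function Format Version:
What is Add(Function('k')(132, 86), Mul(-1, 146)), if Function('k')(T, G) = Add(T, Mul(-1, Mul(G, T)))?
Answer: -11366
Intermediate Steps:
Function('k')(T, G) = Add(T, Mul(-1, G, T))
Add(Function('k')(132, 86), Mul(-1, 146)) = Add(Mul(132, Add(1, Mul(-1, 86))), Mul(-1, 146)) = Add(Mul(132, Add(1, -86)), -146) = Add(Mul(132, -85), -146) = Add(-11220, -146) = -11366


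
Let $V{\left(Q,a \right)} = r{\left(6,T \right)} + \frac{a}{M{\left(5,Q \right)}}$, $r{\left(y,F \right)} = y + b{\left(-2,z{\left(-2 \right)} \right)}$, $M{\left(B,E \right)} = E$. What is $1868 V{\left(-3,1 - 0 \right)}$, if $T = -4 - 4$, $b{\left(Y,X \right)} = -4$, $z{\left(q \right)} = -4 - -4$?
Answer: $\frac{9340}{3} \approx 3113.3$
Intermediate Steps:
$z{\left(q \right)} = 0$ ($z{\left(q \right)} = -4 + 4 = 0$)
$T = -8$
$r{\left(y,F \right)} = -4 + y$ ($r{\left(y,F \right)} = y - 4 = -4 + y$)
$V{\left(Q,a \right)} = 2 + \frac{a}{Q}$ ($V{\left(Q,a \right)} = \left(-4 + 6\right) + \frac{a}{Q} = 2 + \frac{a}{Q}$)
$1868 V{\left(-3,1 - 0 \right)} = 1868 \left(2 + \frac{1 - 0}{-3}\right) = 1868 \left(2 + \left(1 + 0\right) \left(- \frac{1}{3}\right)\right) = 1868 \left(2 + 1 \left(- \frac{1}{3}\right)\right) = 1868 \left(2 - \frac{1}{3}\right) = 1868 \cdot \frac{5}{3} = \frac{9340}{3}$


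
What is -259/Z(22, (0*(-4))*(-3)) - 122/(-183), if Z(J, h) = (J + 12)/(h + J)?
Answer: -8513/51 ≈ -166.92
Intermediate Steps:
Z(J, h) = (12 + J)/(J + h)
-259/Z(22, (0*(-4))*(-3)) - 122/(-183) = -259*(22 + (0*(-4))*(-3))/(12 + 22) - 122/(-183) = -259/(34/(22 + 0*(-3))) - 122*(-1/183) = -259/(34/(22 + 0)) + 2/3 = -259/(34/22) + 2/3 = -259/((1/22)*34) + 2/3 = -259/17/11 + 2/3 = -259*11/17 + 2/3 = -2849/17 + 2/3 = -8513/51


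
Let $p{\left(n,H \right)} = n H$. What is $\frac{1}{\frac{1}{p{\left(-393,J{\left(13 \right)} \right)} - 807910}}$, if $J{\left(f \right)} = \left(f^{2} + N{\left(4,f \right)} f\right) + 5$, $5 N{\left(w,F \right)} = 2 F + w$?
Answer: $-906946$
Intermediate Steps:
$N{\left(w,F \right)} = \frac{w}{5} + \frac{2 F}{5}$ ($N{\left(w,F \right)} = \frac{2 F + w}{5} = \frac{w + 2 F}{5} = \frac{w}{5} + \frac{2 F}{5}$)
$J{\left(f \right)} = 5 + f^{2} + f \left(\frac{4}{5} + \frac{2 f}{5}\right)$ ($J{\left(f \right)} = \left(f^{2} + \left(\frac{1}{5} \cdot 4 + \frac{2 f}{5}\right) f\right) + 5 = \left(f^{2} + \left(\frac{4}{5} + \frac{2 f}{5}\right) f\right) + 5 = \left(f^{2} + f \left(\frac{4}{5} + \frac{2 f}{5}\right)\right) + 5 = 5 + f^{2} + f \left(\frac{4}{5} + \frac{2 f}{5}\right)$)
$p{\left(n,H \right)} = H n$
$\frac{1}{\frac{1}{p{\left(-393,J{\left(13 \right)} \right)} - 807910}} = \frac{1}{\frac{1}{\left(5 + \frac{4}{5} \cdot 13 + \frac{7 \cdot 13^{2}}{5}\right) \left(-393\right) - 807910}} = \frac{1}{\frac{1}{\left(5 + \frac{52}{5} + \frac{7}{5} \cdot 169\right) \left(-393\right) - 807910}} = \frac{1}{\frac{1}{\left(5 + \frac{52}{5} + \frac{1183}{5}\right) \left(-393\right) - 807910}} = \frac{1}{\frac{1}{252 \left(-393\right) - 807910}} = \frac{1}{\frac{1}{-99036 - 807910}} = \frac{1}{\frac{1}{-906946}} = \frac{1}{- \frac{1}{906946}} = -906946$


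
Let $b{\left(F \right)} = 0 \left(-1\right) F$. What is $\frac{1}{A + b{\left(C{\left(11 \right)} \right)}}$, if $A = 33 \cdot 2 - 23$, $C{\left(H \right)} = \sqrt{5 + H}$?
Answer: $\frac{1}{43} \approx 0.023256$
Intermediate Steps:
$A = 43$ ($A = 66 - 23 = 43$)
$b{\left(F \right)} = 0$ ($b{\left(F \right)} = 0 F = 0$)
$\frac{1}{A + b{\left(C{\left(11 \right)} \right)}} = \frac{1}{43 + 0} = \frac{1}{43}$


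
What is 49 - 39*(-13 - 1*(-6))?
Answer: 322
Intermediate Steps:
49 - 39*(-13 - 1*(-6)) = 49 - 39*(-13 + 6) = 49 - 39*(-7) = 49 + 273 = 322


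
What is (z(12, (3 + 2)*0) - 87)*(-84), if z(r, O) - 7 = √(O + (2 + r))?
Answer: 6720 - 84*√14 ≈ 6405.7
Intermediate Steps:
z(r, O) = 7 + √(2 + O + r) (z(r, O) = 7 + √(O + (2 + r)) = 7 + √(2 + O + r))
(z(12, (3 + 2)*0) - 87)*(-84) = ((7 + √(2 + (3 + 2)*0 + 12)) - 87)*(-84) = ((7 + √(2 + 5*0 + 12)) - 87)*(-84) = ((7 + √(2 + 0 + 12)) - 87)*(-84) = ((7 + √14) - 87)*(-84) = (-80 + √14)*(-84) = 6720 - 84*√14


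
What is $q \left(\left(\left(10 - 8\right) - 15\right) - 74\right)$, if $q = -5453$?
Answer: $474411$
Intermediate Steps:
$q \left(\left(\left(10 - 8\right) - 15\right) - 74\right) = - 5453 \left(\left(\left(10 - 8\right) - 15\right) - 74\right) = - 5453 \left(\left(2 - 15\right) - 74\right) = - 5453 \left(-13 - 74\right) = \left(-5453\right) \left(-87\right) = 474411$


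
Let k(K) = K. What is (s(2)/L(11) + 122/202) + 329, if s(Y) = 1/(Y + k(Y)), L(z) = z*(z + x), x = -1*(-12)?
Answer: 33689581/102212 ≈ 329.60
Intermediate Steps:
x = 12
L(z) = z*(12 + z) (L(z) = z*(z + 12) = z*(12 + z))
s(Y) = 1/(2*Y) (s(Y) = 1/(Y + Y) = 1/(2*Y))
(s(2)/L(11) + 122/202) + 329 = (((1/2)/2)/((11*(12 + 11))) + 122/202) + 329 = (((1/2)*(1/2))/((11*23)) + 122*(1/202)) + 329 = ((1/4)/253 + 61/101) + 329 = ((1/4)*(1/253) + 61/101) + 329 = (1/1012 + 61/101) + 329 = 61833/102212 + 329 = 33689581/102212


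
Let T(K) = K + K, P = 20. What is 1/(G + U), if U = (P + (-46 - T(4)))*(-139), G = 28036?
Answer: 1/32762 ≈ 3.0523e-5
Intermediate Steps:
T(K) = 2*K
U = 4726 (U = (20 + (-46 - 2*4))*(-139) = (20 + (-46 - 1*8))*(-139) = (20 + (-46 - 8))*(-139) = (20 - 54)*(-139) = -34*(-139) = 4726)
1/(G + U) = 1/(28036 + 4726) = 1/32762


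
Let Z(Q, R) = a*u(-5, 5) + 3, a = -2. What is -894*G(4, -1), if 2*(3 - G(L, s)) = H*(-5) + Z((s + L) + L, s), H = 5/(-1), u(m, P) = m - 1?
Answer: 15198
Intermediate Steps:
u(m, P) = -1 + m
H = -5 (H = 5*(-1) = -5)
Z(Q, R) = 15 (Z(Q, R) = -2*(-1 - 5) + 3 = -2*(-6) + 3 = 12 + 3 = 15)
G(L, s) = -17 (G(L, s) = 3 - (-5*(-5) + 15)/2 = 3 - (25 + 15)/2 = 3 - ½*40 = 3 - 20 = -17)
-894*G(4, -1) = -894*(-17) = 15198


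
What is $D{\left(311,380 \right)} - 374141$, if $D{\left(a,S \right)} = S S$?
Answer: $-229741$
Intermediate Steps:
$D{\left(a,S \right)} = S^{2}$
$D{\left(311,380 \right)} - 374141 = 380^{2} - 374141 = 144400 - 374141 = -229741$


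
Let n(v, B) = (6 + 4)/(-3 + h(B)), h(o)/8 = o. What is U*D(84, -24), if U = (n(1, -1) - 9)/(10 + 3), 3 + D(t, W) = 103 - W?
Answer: -13516/143 ≈ -94.517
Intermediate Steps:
h(o) = 8*o
D(t, W) = 100 - W (D(t, W) = -3 + (103 - W) = 100 - W)
n(v, B) = 10/(-3 + 8*B) (n(v, B) = (6 + 4)/(-3 + 8*B) = 10/(-3 + 8*B))
U = -109/143 (U = (10/(-3 + 8*(-1)) - 9)/(10 + 3) = (10/(-3 - 8) - 9)/13 = (10/(-11) - 9)*(1/13) = (10*(-1/11) - 9)*(1/13) = (-10/11 - 9)*(1/13) = -109/11*1/13 = -109/143 ≈ -0.76224)
U*D(84, -24) = -109*(100 - 1*(-24))/143 = -109*(100 + 24)/143 = -109/143*124 = -13516/143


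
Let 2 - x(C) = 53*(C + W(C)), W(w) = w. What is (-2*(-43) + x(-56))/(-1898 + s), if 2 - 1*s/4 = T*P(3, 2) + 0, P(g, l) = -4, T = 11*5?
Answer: -3012/505 ≈ -5.9644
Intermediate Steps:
T = 55
x(C) = 2 - 106*C (x(C) = 2 - 53*(C + C) = 2 - 53*2*C = 2 - 106*C)
s = 888 (s = 8 - 4*(55*(-4) + 0) = 8 - 4*(-220 + 0) = 8 - 4*(-220) = 8 + 880 = 888)
(-2*(-43) + x(-56))/(-1898 + s) = (-2*(-43) + (2 - 106*(-56)))/(-1898 + 888) = (86 + (2 + 5936))/(-1010) = (86 + 5938)*(-1/1010) = 6024*(-1/1010) = -3012/505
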